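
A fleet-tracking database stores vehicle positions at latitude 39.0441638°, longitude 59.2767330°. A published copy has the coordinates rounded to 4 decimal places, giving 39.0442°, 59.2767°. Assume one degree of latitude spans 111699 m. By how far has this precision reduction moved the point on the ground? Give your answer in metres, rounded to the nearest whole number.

Δlat = 39.0441638 − 39.0442 = -0.0000362°; Δlon = 59.2767330 − 59.2767 = +0.0000330°.
North–south shift: -0.0000362 × 111699 = -4.0435 m.
E–W at 39.0442°: 0.0000330° × 111699 × cos 39.0442° = 0.0000330 × 111699 × 0.7767 ≈ 2.86282 m.
Distance: √(4.0435² + 2.86282²) ≈ 4.95436 m.

5 metres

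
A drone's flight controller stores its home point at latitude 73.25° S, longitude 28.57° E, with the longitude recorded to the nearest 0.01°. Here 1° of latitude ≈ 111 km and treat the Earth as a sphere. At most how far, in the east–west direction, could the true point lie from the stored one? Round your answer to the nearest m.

Rounding to 2 decimal places leaves the longitude within ±0.005° of the true value.
One degree of longitude at 73.25° is 111000 × cos 73.25° ≈ 111000 × 0.2882 = 31989.8 m.
East–west error: 0.005° × 31989.8 m/° ≈ 159.949 m.

160 m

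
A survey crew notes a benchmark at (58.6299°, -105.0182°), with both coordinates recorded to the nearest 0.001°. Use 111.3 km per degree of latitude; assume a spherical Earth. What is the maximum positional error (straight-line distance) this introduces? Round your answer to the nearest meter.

Rounding to 3 decimal places leaves each coordinate within ±0.0005° of the true value.
N–S: 0.0005° × 111300 m/° = 55.65 m.
East–west component at 58.6299°: 0.0005° × 111300 × cos 58.6299° ≈ 0.0005 × 57938.8 ≈ 28.9694 m.
The two errors are perpendicular, so the maximum displacement is √(55.65² + 28.9694²) ≈ 62.7387 m.

63 meters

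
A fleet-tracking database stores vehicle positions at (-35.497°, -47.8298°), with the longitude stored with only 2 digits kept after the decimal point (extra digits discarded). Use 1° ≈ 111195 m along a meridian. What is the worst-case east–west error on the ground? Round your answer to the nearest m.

Truncating at 2 decimal places can drop up to a full unit in the last place, so the longitude may be off by as much as 0.01°.
One degree of longitude at 35.497° is 111195 × cos 35.497° ≈ 111195 × 0.8141 = 90529 m.
So at most 0.01° × 90529 ≈ 905.29 m east–west.

905 m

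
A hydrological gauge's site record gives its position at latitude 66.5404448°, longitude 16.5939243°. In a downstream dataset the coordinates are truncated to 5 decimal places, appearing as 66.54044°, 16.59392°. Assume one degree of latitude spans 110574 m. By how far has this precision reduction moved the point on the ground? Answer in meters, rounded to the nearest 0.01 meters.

The latitude changed by +0.0000048° and the longitude by +0.0000043°.
North–south shift: 0.0000048 × 110574 = 0.530755 m.
E–W at 66.5404°: 0.0000043° × 110574 × cos 66.5404° = 0.0000043 × 110574 × 0.3981 ≈ 0.189285 m.
Hypotenuse of the two orthogonal shifts: √(0.530755² + 0.189285²) = 0.563498 m.

0.56 meters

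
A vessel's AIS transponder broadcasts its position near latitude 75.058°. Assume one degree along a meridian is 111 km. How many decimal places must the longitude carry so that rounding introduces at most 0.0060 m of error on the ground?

At 75.058° one degree of longitude covers 111000 × cos 75.058° ≈ 111000 × 0.2578 ≈ 28620.4 m.
N decimal places → at most half a unit in the last place, 0.5 × 10⁻ᴺ° = 28620.4/2 × 10⁻ᴺ m.
Setting 14310.2 × 10⁻ᴺ ≤ 0.0060 gives 10ᴺ ≥ 2.385e+06, i.e. N ≥ 6.38.
At 6 places the error can reach 0.0143 m, but 7 places keeps it to 0.00143 m.

7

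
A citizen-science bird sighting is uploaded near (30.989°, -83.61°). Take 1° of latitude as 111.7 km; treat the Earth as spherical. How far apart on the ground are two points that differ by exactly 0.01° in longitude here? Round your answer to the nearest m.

One degree of longitude here spans 111700 × cos 30.989° = 111700 × 0.8573 ≈ 95756.6 m; 0.01° of that is 957.566 m.

958 m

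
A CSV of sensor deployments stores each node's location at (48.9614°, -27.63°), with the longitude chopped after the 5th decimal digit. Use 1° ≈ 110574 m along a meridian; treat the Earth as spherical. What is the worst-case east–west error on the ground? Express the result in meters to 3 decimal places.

0.726 meters

Truncating at 5 decimal places can drop up to a full unit in the last place, so the longitude may be off by as much as 1e-05°.
At latitude 48.9614° a degree of longitude spans 110574 m × cos 48.9614° = 110574 × 0.6566 ≈ 72599.3 m.
East–west error: 1e-05° × 72599.3 m/° ≈ 0.725993 m.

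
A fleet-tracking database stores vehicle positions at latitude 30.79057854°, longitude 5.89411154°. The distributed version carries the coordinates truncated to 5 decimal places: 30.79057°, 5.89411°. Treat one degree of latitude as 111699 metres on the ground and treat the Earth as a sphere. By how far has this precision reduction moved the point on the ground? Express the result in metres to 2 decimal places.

The latitude changed by +0.00000854° and the longitude by +0.00000154°.
North–south shift: 0.00000854 × 111699 = 0.953909 m.
East–west at this latitude: 0.00000154° × 111699 × cos 30.7906° ≈ 0.00000154 × 95954.4 = 0.14777 m.
Distance: √(0.953909² + 0.14777²) ≈ 0.965287 m.

0.97 metres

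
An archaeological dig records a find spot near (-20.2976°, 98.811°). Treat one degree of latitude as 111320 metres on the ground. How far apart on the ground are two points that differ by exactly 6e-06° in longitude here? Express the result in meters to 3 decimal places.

0.626 meters

One degree of longitude here spans 111320 × cos 20.2976° = 111320 × 0.9379 ≈ 104407 m; 6e-06° of that is 0.626444 m.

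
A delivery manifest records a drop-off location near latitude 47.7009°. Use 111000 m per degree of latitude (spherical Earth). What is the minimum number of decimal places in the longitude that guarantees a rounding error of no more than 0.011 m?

At 47.7009° one degree of longitude covers 111000 × cos 47.7009° ≈ 111000 × 0.6730 ≈ 74703.1 m.
With N decimal places the half-ulp bound is 0.5·10⁻ᴺ°, or 0.5·10⁻ᴺ × 74703.1 m on the ground.
Setting 37351.5 × 10⁻ᴺ ≤ 0.011 gives 10ᴺ ≥ 3.396e+06, i.e. N ≥ 6.53.
At 6 places the error can reach 0.0374 m, but 7 places keeps it to 0.00374 m.

7 decimal places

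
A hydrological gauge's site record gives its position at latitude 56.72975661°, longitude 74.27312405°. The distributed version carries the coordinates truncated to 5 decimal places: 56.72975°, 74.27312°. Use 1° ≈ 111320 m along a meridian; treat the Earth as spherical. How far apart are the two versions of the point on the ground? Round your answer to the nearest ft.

3 ft

The latitude changed by +0.00000661° and the longitude by +0.00000405°.
N–S: 0.00000661° × 111320 m/° = 0.735825 m.
E–W at 56.7298°: 0.00000405° × 111320 × cos 56.7298° = 0.00000405 × 111320 × 0.5486 ≈ 0.247329 m.
Distance: √(0.735825² + 0.247329²) ≈ 0.77628 m.
In feet: 0.77628 m ÷ 0.3048 ≈ 2.5468 ft.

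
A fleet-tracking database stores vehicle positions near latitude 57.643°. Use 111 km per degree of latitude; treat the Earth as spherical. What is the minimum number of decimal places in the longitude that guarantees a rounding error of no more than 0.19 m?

At 57.643° one degree of longitude covers 111000 × cos 57.643° ≈ 111000 × 0.5352 ≈ 59406.4 m.
With N decimal places the half-ulp bound is 0.5·10⁻ᴺ°, or 0.5·10⁻ᴺ × 59406.4 m on the ground.
Need 0.5 × 59406.4 × 10⁻ᴺ ≤ 0.19 → 10⁻ᴺ ≤ 6.397e-06, so N ≥ 5.19.
So 6 decimal places suffice (0.0297 m); 5 would allow up to 0.297 m.

6 decimal places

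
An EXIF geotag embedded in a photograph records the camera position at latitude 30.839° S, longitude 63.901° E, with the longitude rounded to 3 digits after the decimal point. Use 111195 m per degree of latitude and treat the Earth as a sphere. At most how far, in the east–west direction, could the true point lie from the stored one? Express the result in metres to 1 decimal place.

Rounding to 3 decimal places leaves the longitude within ±0.0005° of the true value.
One degree of longitude at 30.839° is 111195 × cos 30.839° ≈ 111195 × 0.8586 = 95473.3 m.
Maximum E–W displacement: 0.0005 × 95473.3 = 47.7366 m.

47.7 metres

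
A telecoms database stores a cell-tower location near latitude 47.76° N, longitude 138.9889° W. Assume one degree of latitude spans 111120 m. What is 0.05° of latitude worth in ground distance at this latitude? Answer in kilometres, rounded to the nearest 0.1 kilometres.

5.6 kilometres

0.05° × 111120 m/° = 5556 m.
That is 5556 m = 5.556 km.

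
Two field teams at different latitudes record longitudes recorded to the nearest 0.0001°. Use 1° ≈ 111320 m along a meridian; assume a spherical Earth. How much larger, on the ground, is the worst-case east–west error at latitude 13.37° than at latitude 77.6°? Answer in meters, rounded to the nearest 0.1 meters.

4.2 meters

Rounding to 4 decimal places leaves the longitude within ±5e-05° of the true value.
Error at 13.37° = 5e-05° × 111320 × cos 13.37° ≈ 5.566 × 0.9729 = 5.4151 m.
At 77.6°: 5e-05° × 111320 × cos 77.6° = 5e-05 × 111320 × 0.2147 ≈ 1.1952 m.
So the lower-latitude error exceeds the higher by 5.4151 − 1.1952 = 4.2199 m.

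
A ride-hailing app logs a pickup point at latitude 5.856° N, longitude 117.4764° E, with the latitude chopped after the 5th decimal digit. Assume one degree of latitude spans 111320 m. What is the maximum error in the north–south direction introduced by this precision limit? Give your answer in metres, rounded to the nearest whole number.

1 metres

Truncating at 5 decimal places can drop up to a full unit in the last place, so the latitude may be off by as much as 1e-05°.
North–south distance: 1e-05° × 111320 m/° = 1.1132 m.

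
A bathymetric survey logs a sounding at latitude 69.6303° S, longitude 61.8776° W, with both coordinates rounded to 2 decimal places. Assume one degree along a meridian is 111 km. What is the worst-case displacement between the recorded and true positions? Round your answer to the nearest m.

Rounding to 2 decimal places leaves each coordinate within ±0.005° of the true value.
N–S: 0.005° × 111000 m/° = 555 m.
Longitude error → 0.005 × 111000 × cos 69.6303° = 0.005 × 111000 × 0.3481 ≈ 193.182 m.
Worst case both components are at the extreme and orthogonal: √(555² + 193.182²) ≈ 587.66 m.

588 m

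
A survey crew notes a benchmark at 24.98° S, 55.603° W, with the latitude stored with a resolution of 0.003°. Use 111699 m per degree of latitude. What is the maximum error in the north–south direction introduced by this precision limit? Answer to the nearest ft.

With a 0.003° grid the true value lies within half a step, ±0.003°/2 = ±0.0015°, of the stored one.
North–south distance: 0.0015° × 111699 m/° = 167.548 m.
In feet: 167.548 m ÷ 0.3048 ≈ 549.7 ft.

550 ft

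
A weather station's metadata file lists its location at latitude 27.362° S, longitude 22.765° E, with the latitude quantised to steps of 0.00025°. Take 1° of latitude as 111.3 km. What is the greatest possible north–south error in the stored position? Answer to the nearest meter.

14 meters

With a 0.00025° grid the true value lies within half a step, ±0.00025°/2 = ±0.000125°, of the stored one.
North–south distance: 0.000125° × 111300 m/° = 13.9125 m.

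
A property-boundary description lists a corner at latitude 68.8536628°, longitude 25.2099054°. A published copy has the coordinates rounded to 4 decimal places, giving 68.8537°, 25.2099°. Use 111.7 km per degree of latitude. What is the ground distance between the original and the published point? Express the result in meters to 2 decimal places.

The latitude changed by -0.0000372° and the longitude by +0.0000054°.
North–south shift: -0.0000372 × 111700 = -4.15524 m.
East–west at this latitude: 0.0000054° × 111700 × cos 68.8537° ≈ 0.0000054 × 40295.8 = 0.217598 m.
Distance: √(4.15524² + 0.217598²) ≈ 4.16093 m.

4.16 meters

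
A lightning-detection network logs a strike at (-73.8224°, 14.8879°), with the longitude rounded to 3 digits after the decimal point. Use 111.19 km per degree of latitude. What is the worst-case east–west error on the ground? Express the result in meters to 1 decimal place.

15.5 meters

Rounding to 3 decimal places leaves the longitude within ±0.0005° of the true value.
One degree of longitude at 73.8224° is 111190 × cos 73.8224° ≈ 111190 × 0.2786 = 30979.3 m.
Maximum E–W displacement: 0.0005 × 30979.3 = 15.4896 m.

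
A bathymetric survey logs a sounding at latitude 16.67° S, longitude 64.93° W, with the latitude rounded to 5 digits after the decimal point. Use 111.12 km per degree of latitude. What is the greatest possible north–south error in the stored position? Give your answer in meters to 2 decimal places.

0.56 meters

Rounding to 5 decimal places leaves the latitude within ±5e-06° of the true value.
North–south distance: 5e-06° × 111120 m/° = 0.5556 m.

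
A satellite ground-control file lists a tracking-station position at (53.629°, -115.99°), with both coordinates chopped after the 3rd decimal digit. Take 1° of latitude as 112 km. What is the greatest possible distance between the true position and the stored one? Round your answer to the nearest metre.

Truncating at 3 decimal places can drop up to a full unit in the last place, so each coordinate may be off by as much as 0.001°.
North–south component: 0.001° × 112000 = 112 m.
E–W at 53.629°: 0.001° × 112000 × cos 53.629° = 0.001 × 112000 × 0.5930 ≈ 66.4173 m.
Worst case both components are at the extreme and orthogonal: √(112² + 66.4173²) ≈ 130.212 m.

130 metres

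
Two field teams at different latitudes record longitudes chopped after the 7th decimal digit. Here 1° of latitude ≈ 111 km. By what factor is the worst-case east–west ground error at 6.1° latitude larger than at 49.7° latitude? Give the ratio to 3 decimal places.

Truncating at 7 decimal places can drop up to a full unit in the last place, so the longitude may be off by as much as 1e-07°.
At 6.1°: 1e-07° × 111000 × cos 6.1° = 1e-07 × 111000 × 0.9943 ≈ 0.011037 m.
Error at 49.7° = 1e-07° × 111000 × cos 49.7° ≈ 0.0111 × 0.6468 = 0.0071794 m.
The ratio reduces to cos 6.1° / cos 49.7° = 0.9943/0.6468 ≈ 1.5373.

1.537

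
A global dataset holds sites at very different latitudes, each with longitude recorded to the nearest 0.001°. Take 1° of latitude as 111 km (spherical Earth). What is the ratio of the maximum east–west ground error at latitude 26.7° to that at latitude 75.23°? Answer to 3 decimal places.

Rounding to 3 decimal places leaves the longitude within ±0.0005° of the true value.
Error at 26.7° = 0.0005° × 111000 × cos 26.7° ≈ 55.5 × 0.8934 = 49.582 m.
Error at 75.23° = 0.0005° × 111000 × cos 75.23° ≈ 55.5 × 0.2549 = 14.149 m.
Ratio: 49.582 / 14.149 = cos 26.7° / cos 75.23° ≈ 3.5042.

3.504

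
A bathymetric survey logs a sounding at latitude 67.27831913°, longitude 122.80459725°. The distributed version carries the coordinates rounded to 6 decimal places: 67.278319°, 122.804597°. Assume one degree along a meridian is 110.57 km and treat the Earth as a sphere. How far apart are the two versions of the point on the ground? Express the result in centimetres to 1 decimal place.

1.8 centimetres

The latitude changed by +0.00000013° and the longitude by +0.00000025°.
N–S: 0.00000013° × 110570 m/° = 0.0143741 m.
East–west at this latitude: 0.00000025° × 110570 × cos 67.2783° ≈ 0.00000025 × 42708.2 = 0.0106771 m.
Hypotenuse of the two orthogonal shifts: √(0.0143741² + 0.0106771²) = 0.0179057 m.
That is 0.0179057 m = 1.7906 cm.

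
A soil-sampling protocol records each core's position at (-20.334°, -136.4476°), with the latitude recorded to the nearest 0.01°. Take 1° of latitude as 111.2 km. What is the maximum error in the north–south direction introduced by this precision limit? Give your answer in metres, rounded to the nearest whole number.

Rounding to 2 decimal places leaves the latitude within ±0.005° of the true value.
So the N–S error is at most 0.005 × 111200 = 556 m.

556 metres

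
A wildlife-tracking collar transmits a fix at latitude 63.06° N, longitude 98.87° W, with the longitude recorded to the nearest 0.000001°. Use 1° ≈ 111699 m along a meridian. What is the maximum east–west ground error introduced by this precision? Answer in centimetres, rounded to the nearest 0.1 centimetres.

2.5 centimetres

Rounding to 6 decimal places leaves the longitude within ±5e-07° of the true value.
One degree of longitude at 63.06° is 111699 × cos 63.06° ≈ 111699 × 0.4531 = 50606 m.
So at most 5e-07° × 50606 ≈ 0.025303 m east–west.
That is 0.025303 m = 2.5303 cm.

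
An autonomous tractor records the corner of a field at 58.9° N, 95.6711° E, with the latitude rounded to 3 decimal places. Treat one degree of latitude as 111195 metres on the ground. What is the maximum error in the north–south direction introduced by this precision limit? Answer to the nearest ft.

Rounding to 3 decimal places leaves the latitude within ±0.0005° of the true value.
North–south distance: 0.0005° × 111195 m/° = 55.5975 m.
In feet: 55.5975 m ÷ 0.3048 ≈ 182.41 ft.

182 ft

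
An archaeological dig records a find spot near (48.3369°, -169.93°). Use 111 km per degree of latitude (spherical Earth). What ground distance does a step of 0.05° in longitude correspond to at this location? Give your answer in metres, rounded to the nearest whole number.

One degree of longitude here spans 111000 × cos 48.3369° = 111000 × 0.6647 ≈ 73787.2 m; 0.05° of that is 3689.36 m.

3689 metres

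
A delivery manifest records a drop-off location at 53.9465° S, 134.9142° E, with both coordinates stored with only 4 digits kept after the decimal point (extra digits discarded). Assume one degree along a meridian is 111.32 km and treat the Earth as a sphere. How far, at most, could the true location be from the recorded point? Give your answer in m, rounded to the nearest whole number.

Truncating at 4 decimal places can drop up to a full unit in the last place, so each coordinate may be off by as much as 0.0001°.
Latitude error → 0.0001 × 111320 = 11.132 m along the meridian.
East–west component at 53.9465°: 0.0001° × 111320 × cos 53.9465° ≈ 0.0001 × 65516.3 ≈ 6.55163 m.
The two errors are perpendicular, so the maximum displacement is √(11.132² + 6.55163²) ≈ 12.9169 m.

13 m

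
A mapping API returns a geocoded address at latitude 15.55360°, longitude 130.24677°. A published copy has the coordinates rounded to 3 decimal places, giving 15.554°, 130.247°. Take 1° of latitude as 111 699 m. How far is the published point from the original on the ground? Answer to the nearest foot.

168 feet

The latitude changed by -0.00040° and the longitude by -0.00023°.
North–south shift: -0.00040 × 111699 = -44.6796 m.
E–W at 15.554°: -0.00023° × 111699 × cos 15.554° = -0.00023 × 111699 × 0.9634 ≈ -24.7499 m.
Combined displacement = (44.6796² + 24.7499²)^½ ≈ 51.0767 m.
Converting: 51.0767 m × 3.2808 ft/m ≈ 167.57 ft.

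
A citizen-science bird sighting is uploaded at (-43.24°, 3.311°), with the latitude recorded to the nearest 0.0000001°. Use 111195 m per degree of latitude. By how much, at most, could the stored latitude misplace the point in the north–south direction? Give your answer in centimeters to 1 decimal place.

0.6 centimeters

Rounding to 7 decimal places leaves the latitude within ±5e-08° of the true value.
North–south distance: 5e-08° × 111195 m/° = 0.00555975 m.
That is 0.00555975 m = 0.55597 cm.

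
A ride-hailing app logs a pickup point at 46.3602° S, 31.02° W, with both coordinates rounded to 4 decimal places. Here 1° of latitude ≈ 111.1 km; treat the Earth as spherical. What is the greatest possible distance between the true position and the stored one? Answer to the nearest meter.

Rounding to 4 decimal places leaves each coordinate within ±5e-05° of the true value.
Latitude error → 5e-05 × 111100 = 5.555 m along the meridian.
E–W at 46.3602°: 5e-05° × 111100 × cos 46.3602° = 5e-05 × 111100 × 0.6901 ≈ 3.83363 m.
Worst case both components are at the extreme and orthogonal: √(5.555² + 3.83363²) ≈ 6.74943 m.

7 meters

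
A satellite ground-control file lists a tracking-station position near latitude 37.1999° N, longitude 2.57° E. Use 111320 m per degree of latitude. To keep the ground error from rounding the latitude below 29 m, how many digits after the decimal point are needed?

4

One degree of latitude covers 111320 m.
Rounding to N decimal places gives at most 0.5 × 10⁻ᴺ degrees of error, i.e. 0.5 × 10⁻ᴺ × 111320 m.
Setting 55660 × 10⁻ᴺ ≤ 29 gives 10ᴺ ≥ 1919, i.e. N ≥ 3.28.
At 3 places the error can reach 55.7 m, but 4 places keeps it to 5.57 m.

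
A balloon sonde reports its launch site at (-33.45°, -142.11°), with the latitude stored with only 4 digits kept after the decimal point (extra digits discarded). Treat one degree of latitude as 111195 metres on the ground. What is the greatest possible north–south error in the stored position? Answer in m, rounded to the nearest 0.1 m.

Truncating at 4 decimal places can drop up to a full unit in the last place, so the latitude may be off by as much as 0.0001°.
Along the meridian that is 0.0001° × 111195 m/° = 11.1195 m.

11.1 m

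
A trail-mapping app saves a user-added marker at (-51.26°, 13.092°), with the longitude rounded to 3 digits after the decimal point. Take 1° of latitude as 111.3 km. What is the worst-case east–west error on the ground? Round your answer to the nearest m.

Rounding to 3 decimal places leaves the longitude within ±0.0005° of the true value.
One degree of longitude at 51.26° is 111300 × cos 51.26° ≈ 111300 × 0.6258 = 69650.1 m.
East–west error: 0.0005° × 69650.1 m/° ≈ 34.8251 m.

35 m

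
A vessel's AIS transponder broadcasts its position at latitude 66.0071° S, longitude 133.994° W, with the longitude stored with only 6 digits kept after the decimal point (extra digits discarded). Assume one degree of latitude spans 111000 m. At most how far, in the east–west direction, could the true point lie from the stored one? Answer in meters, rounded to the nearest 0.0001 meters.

0.0451 meters

Truncating at 6 decimal places can drop up to a full unit in the last place, so the longitude may be off by as much as 1e-06°.
One degree of longitude at 66.0071° is 111000 × cos 66.0071° ≈ 111000 × 0.4066 = 45135.2 m.
East–west error: 1e-06° × 45135.2 m/° ≈ 0.0451352 m.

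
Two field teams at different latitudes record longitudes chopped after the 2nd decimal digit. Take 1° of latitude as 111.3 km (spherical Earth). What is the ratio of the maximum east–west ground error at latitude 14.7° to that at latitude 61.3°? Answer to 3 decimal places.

Truncating at 2 decimal places can drop up to a full unit in the last place, so the longitude may be off by as much as 0.01°.
At 14.7°: 0.01° × 111300 × cos 14.7° = 0.01 × 111300 × 0.9673 ≈ 1076.6 m.
At 61.3°: 0.01° × 111300 × cos 61.3° = 0.01 × 111300 × 0.4802 ≈ 534.49 m.
Ratio: 1076.6 / 534.49 = cos 14.7° / cos 61.3° ≈ 2.0142.

2.014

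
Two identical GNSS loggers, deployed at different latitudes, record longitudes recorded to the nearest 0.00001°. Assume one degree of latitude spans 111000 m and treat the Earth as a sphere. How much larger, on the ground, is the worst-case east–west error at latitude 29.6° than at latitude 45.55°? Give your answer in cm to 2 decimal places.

9.39 cm

Rounding to 5 decimal places leaves the longitude within ±5e-06° of the true value.
Error at 29.6° = 5e-06° × 111000 × cos 29.6° ≈ 0.555 × 0.8695 = 0.48257 m.
Error at 45.55° = 5e-06° × 111000 × cos 45.55° ≈ 0.555 × 0.7003 = 0.38866 m.
Difference: 0.48257 − 0.38866 = 0.093911 m.
That is 0.0939106 m = 9.3911 cm.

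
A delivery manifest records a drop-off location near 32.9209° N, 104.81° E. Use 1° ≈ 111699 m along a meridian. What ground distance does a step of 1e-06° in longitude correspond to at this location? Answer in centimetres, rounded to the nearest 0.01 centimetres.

9.38 centimetres

One degree of longitude here spans 111699 × cos 32.9209° = 111699 × 0.8394 ≈ 93762.6 m; 1e-06° of that is 0.0937626 m.
That is 0.0937626 m = 9.3763 cm.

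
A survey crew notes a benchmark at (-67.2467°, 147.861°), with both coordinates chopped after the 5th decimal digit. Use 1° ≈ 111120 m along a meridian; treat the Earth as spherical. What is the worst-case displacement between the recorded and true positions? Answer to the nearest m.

1 m

Truncating at 5 decimal places can drop up to a full unit in the last place, so each coordinate may be off by as much as 1e-05°.
North–south component: 1e-05° × 111120 = 1.1112 m.
Longitude error → 1e-05 × 111120 × cos 67.2467° = 1e-05 × 111120 × 0.3868 ≈ 0.429772 m.
Combining orthogonally: (1.1112² + 0.429772²)^½ ≈ 1.19141 m.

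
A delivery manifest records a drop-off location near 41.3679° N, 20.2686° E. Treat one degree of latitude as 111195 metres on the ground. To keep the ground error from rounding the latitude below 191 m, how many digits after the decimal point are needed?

3

One degree of latitude covers 111195 m.
N decimal places → at most half a unit in the last place, 0.5 × 10⁻ᴺ° = 111195/2 × 10⁻ᴺ m.
Setting 55597.5 × 10⁻ᴺ ≤ 191 gives 10ᴺ ≥ 291.1, i.e. N ≥ 2.46.
So 3 decimal places suffice (55.6 m); 2 would allow up to 556 m.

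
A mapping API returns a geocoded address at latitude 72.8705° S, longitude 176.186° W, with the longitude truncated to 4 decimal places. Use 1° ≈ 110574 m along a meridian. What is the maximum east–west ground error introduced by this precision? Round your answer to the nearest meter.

Truncating at 4 decimal places can drop up to a full unit in the last place, so the longitude may be off by as much as 0.0001°.
One degree of longitude at 72.8705° is 110574 × cos 72.8705° ≈ 110574 × 0.2945 = 32567.6 m.
East–west error: 0.0001° × 32567.6 m/° ≈ 3.25676 m.

3 meters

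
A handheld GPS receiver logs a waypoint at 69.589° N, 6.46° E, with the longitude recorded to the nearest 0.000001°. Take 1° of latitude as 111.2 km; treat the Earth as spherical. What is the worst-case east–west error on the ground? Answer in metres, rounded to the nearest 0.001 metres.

Rounding to 6 decimal places leaves the longitude within ±5e-07° of the true value.
One degree of longitude at 69.589° is 111200 × cos 69.589° ≈ 111200 × 0.3488 = 38781.2 m.
Maximum E–W displacement: 5e-07 × 38781.2 = 0.0193906 m.

0.019 metres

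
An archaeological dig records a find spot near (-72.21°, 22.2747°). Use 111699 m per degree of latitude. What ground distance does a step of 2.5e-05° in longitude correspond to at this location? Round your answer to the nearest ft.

At 72.21° a degree of longitude is 111699 × cos 72.21° ≈ 34127.3 m, so 2.5e-05° corresponds to 0.853182 m.
Converting: 0.853182 m × 3.2808 ft/m ≈ 2.7992 ft.

3 ft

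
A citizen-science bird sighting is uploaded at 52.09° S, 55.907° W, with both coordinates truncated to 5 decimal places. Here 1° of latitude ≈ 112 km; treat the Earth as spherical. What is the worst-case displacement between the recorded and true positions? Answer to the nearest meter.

1 meters

Truncating at 5 decimal places can drop up to a full unit in the last place, so each coordinate may be off by as much as 1e-05°.
Latitude error → 1e-05 × 112000 = 1.12 m along the meridian.
Longitude error → 1e-05 × 112000 × cos 52.09° = 1e-05 × 112000 × 0.6144 ≈ 0.688154 m.
Worst case both components are at the extreme and orthogonal: √(1.12² + 0.688154²) ≈ 1.31452 m.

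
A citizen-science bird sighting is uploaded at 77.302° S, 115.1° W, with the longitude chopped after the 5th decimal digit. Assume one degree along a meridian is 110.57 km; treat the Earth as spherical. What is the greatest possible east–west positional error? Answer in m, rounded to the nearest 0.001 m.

0.243 m

Truncating at 5 decimal places can drop up to a full unit in the last place, so the longitude may be off by as much as 1e-05°.
Parallels shrink by cos φ, so at 77.302° a degree of longitude is 110570 × 0.2198 ≈ 24304.6 m.
So at most 1e-05° × 24304.6 ≈ 0.243046 m east–west.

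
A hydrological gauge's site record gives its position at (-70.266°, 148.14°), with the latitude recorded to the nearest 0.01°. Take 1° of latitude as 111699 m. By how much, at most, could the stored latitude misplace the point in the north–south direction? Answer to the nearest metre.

558 metres

Rounding to 2 decimal places leaves the latitude within ±0.005° of the true value.
Along the meridian that is 0.005° × 111699 m/° = 558.495 m.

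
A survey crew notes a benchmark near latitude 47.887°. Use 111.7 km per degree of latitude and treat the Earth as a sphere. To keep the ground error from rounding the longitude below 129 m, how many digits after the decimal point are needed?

At 47.887° one degree of longitude covers 111700 × cos 47.887° ≈ 111700 × 0.6706 ≈ 74905.5 m.
With N decimal places the half-ulp bound is 0.5·10⁻ᴺ°, or 0.5·10⁻ᴺ × 74905.5 m on the ground.
Setting 37452.7 × 10⁻ᴺ ≤ 129 gives 10ᴺ ≥ 290.3, i.e. N ≥ 2.46.
N = 2 would give 375 m (too coarse); N = 3 gives 37.5 m ≤ 129 m.

3 decimal places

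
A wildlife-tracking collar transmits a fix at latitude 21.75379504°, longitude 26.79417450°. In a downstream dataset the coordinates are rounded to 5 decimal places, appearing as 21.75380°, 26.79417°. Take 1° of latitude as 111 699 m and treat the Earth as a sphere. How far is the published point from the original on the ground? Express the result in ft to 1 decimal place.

The latitude changed by -0.00000496° and the longitude by +0.00000450°.
North–south shift: -0.00000496 × 111699 = -0.554027 m.
East–west at this latitude: 0.00000450° × 111699 × cos 21.7538° ≈ 0.00000450 × 103744 = 0.46685 m.
Distance: √(0.554027² + 0.46685²) ≈ 0.724496 m.
In feet: 0.724496 m ÷ 0.3048 ≈ 2.377 ft.

2.4 ft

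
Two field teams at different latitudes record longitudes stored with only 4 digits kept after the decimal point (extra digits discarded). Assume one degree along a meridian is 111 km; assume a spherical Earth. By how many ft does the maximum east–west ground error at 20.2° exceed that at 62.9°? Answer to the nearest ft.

Truncating at 4 decimal places can drop up to a full unit in the last place, so the longitude may be off by as much as 0.0001°.
At 20.2°: 0.0001° × 111000 × cos 20.2° = 0.0001 × 111000 × 0.9385 ≈ 10.417 m.
At 62.9°: 0.0001° × 111000 × cos 62.9° = 0.0001 × 111000 × 0.4555 ≈ 5.0565 m.
So the lower-latitude error exceeds the higher by 10.417 − 5.0565 = 5.3607 m.
Converting: 5.36072 m × 3.2808 ft/m ≈ 17.588 ft.

18 ft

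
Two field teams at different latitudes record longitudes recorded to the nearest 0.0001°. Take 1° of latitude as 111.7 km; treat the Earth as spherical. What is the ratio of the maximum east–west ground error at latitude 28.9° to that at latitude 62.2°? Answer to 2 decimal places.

Rounding to 4 decimal places leaves the longitude within ±5e-05° of the true value.
At 28.9°: 5e-05° × 111700 × cos 28.9° = 5e-05 × 111700 × 0.8755 ≈ 4.8895 m.
Error at 62.2° = 5e-05° × 111700 × cos 62.2° ≈ 5.585 × 0.4664 = 2.6048 m.
Ratio: 4.8895 / 2.6048 = cos 28.9° / cos 62.2° ≈ 1.8771.

1.88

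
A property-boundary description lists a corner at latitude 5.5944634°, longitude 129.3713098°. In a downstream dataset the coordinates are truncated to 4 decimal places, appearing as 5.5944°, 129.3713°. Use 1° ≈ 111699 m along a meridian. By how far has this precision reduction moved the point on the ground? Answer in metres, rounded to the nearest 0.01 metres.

Δlat = 5.5944634 − 5.5944 = +0.0000634°; Δlon = 129.3713098 − 129.3713 = +0.0000098°.
N–S: 0.0000634° × 111699 m/° = 7.08172 m.
East–west at this latitude: 0.0000098° × 111699 × cos 5.5944° ≈ 0.0000098 × 111167 = 1.08944 m.
Hypotenuse of the two orthogonal shifts: √(7.08172² + 1.08944²) = 7.16502 m.

7.17 metres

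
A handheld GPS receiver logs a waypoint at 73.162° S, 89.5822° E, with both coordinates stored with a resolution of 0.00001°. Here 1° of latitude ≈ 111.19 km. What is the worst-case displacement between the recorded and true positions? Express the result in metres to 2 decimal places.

With a 0.00001° grid the true value lies within half a step, ±0.00001°/2 = ±5e-06°, of the stored one.
N–S: 5e-06° × 111190 m/° = 0.55595 m.
Longitude error → 5e-06 × 111190 × cos 73.162° = 5e-06 × 111190 × 0.2897 ≈ 0.16104 m.
The two errors are perpendicular, so the maximum displacement is √(0.55595² + 0.16104²) ≈ 0.578804 m.

0.58 metres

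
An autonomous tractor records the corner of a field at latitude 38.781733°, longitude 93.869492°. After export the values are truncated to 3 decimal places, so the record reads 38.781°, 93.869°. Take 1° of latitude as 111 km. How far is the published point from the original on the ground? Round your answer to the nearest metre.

Δlat = 38.781733 − 38.781 = +0.000733°; Δlon = 93.869492 − 93.869 = +0.000492°.
N–S: 0.000733° × 111000 m/° = 81.363 m.
East–west at this latitude: 0.000492° × 111000 × cos 38.781° ≈ 0.000492 × 86529.6 = 42.5726 m.
Hypotenuse of the two orthogonal shifts: √(81.363² + 42.5726²) = 91.8279 m.

92 metres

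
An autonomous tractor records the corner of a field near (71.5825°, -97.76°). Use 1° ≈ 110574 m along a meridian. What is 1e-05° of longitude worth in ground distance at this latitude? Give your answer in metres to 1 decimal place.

1e-05° of longitude at 71.5825° is 1e-05 × 110574 × cos 71.5825° ≈ 1e-05 × 34934.6 = 0.349346 m.

0.3 metres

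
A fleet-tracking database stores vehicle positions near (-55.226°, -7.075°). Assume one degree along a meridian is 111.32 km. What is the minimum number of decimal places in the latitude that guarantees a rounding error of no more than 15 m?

One degree of latitude covers 111320 m.
N decimal places → at most half a unit in the last place, 0.5 × 10⁻ᴺ° = 111320/2 × 10⁻ᴺ m.
Setting 55660 × 10⁻ᴺ ≤ 15 gives 10ᴺ ≥ 3711, i.e. N ≥ 3.57.
N = 3 would give 55.7 m (too coarse); N = 4 gives 5.57 m ≤ 15 m.

4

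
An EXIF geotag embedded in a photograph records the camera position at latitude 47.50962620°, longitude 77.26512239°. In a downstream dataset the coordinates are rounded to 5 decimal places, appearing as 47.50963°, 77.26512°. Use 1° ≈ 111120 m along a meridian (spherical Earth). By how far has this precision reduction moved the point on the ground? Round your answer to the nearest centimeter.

46 centimeters

The latitude changed by -0.00000380° and the longitude by +0.00000239°.
North–south shift: -0.00000380 × 111120 = -0.422256 m.
East–west at this latitude: 0.00000239° × 111120 × cos 47.5096° ≈ 0.00000239 × 75057.8 = 0.179388 m.
Hypotenuse of the two orthogonal shifts: √(0.422256² + 0.179388²) = 0.458781 m.
That is 0.458781 m = 45.878 cm.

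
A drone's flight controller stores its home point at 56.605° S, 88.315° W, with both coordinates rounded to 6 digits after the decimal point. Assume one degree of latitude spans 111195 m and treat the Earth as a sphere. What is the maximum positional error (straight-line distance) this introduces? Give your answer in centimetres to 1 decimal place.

6.3 centimetres

Rounding to 6 decimal places leaves each coordinate within ±5e-07° of the true value.
North–south component: 5e-07° × 111195 = 0.0555975 m.
East–west component at 56.605°: 5e-07° × 111195 × cos 56.605° ≈ 5e-07 × 61202.6 ≈ 0.0306013 m.
The two errors are perpendicular, so the maximum displacement is √(0.0555975² + 0.0306013²) ≈ 0.0634628 m.
That is 0.0634628 m = 6.3463 cm.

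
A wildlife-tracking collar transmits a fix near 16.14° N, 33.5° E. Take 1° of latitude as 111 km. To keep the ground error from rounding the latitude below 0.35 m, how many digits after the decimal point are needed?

6 decimal places

One degree of latitude covers 111000 m.
Rounding to N decimal places gives at most 0.5 × 10⁻ᴺ degrees of error, i.e. 0.5 × 10⁻ᴺ × 111000 m.
Setting 55500 × 10⁻ᴺ ≤ 0.35 gives 10ᴺ ≥ 1.586e+05, i.e. N ≥ 5.20.
N = 5 would give 0.555 m (too coarse); N = 6 gives 0.0555 m ≤ 0.35 m.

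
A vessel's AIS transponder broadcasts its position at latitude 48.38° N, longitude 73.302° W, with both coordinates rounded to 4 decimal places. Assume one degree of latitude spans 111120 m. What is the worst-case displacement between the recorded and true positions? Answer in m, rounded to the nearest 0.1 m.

Rounding to 4 decimal places leaves each coordinate within ±5e-05° of the true value.
Latitude error → 5e-05 × 111120 = 5.556 m along the meridian.
E–W at 48.38°: 5e-05° × 111120 × cos 48.38° = 5e-05 × 111120 × 0.6642 ≈ 3.69022 m.
Combining orthogonally: (5.556² + 3.69022²)^½ ≈ 6.66985 m.

6.7 m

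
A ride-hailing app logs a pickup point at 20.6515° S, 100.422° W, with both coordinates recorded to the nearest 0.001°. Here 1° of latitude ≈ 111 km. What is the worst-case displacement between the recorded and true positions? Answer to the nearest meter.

76 meters

Rounding to 3 decimal places leaves each coordinate within ±0.0005° of the true value.
Latitude error → 0.0005 × 111000 = 55.5 m along the meridian.
E–W at 20.6515°: 0.0005° × 111000 × cos 20.6515° = 0.0005 × 111000 × 0.9357 ≈ 51.9337 m.
The two errors are perpendicular, so the maximum displacement is √(55.5² + 51.9337²) ≈ 76.009 m.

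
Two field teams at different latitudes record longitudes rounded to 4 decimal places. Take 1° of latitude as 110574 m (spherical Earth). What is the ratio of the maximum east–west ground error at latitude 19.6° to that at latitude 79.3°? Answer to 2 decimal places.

5.07

Rounding to 4 decimal places leaves the longitude within ±5e-05° of the true value.
Error at 19.6° = 5e-05° × 110574 × cos 19.6° ≈ 5.5287 × 0.9421 = 5.2084 m.
At 79.3°: 5e-05° × 110574 × cos 79.3° = 5e-05 × 110574 × 0.1857 ≈ 1.0265 m.
The ratio reduces to cos 19.6° / cos 79.3° = 0.9421/0.1857 ≈ 5.0739.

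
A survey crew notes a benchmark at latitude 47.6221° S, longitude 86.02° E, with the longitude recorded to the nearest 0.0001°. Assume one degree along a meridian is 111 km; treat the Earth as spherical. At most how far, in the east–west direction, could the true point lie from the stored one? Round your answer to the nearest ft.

12 ft

Rounding to 4 decimal places leaves the longitude within ±5e-05° of the true value.
One degree of longitude at 47.6221° is 111000 × cos 47.6221° ≈ 111000 × 0.6740 = 74815.9 m.
Maximum E–W displacement: 5e-05 × 74815.9 = 3.7408 m.
In feet: 3.7408 m ÷ 0.3048 ≈ 12.273 ft.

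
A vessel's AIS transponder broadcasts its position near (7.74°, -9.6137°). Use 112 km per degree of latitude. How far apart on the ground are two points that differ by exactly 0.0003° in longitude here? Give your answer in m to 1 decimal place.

At 7.74° a degree of longitude is 112000 × cos 7.74° ≈ 110980 m, so 0.0003° corresponds to 33.2939 m.

33.3 m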